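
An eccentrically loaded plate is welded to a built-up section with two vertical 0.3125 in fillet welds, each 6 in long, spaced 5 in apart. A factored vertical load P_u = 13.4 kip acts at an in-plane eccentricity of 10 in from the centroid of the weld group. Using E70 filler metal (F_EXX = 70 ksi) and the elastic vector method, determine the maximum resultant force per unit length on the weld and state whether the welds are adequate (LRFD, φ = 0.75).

f_max ≈ 5.5 kip/in; adequate

Total weld length L_w = 12 in. Treat welds as unit-width lines.
Polar moment about centroid: J = 2[d³/12 + d(b/2)²] = 2[6³/12 + 6×2.5²] = 111 in³.
Direct shear f_v = P/L_w = 13.4 / 12 = 1.117 kip/in (vertical).
Torsion M = P·e = 13.4 × 10 = 134 kip·in.
Critical point at (x, y) = (2.5, 3) from centroid. f_tx = M·y/J = 3.622 kip/in; f_ty = M·x/J = 3.018 kip/in.
Resultant f_max = √[f_tx² + (f_v + f_ty)²] = √[3.622² + (1.117 + 3.018)²] = 5.497 kip/in.
Capacity per unit length: φr_n = 0.75 × 0.6 × 70 × (0.707 × 0.3125) = 6.96 kip/in.
5.497 ≤ 6.96 → adequate.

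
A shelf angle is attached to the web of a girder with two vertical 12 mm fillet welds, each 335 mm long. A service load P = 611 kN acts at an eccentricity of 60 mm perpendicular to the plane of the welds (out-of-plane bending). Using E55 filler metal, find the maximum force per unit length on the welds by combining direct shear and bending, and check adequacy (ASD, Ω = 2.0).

E55XX → F_EXX = 550 MPa.
L_w = 2 × 335 = 670 mm; section modulus (unit throat) S = 2 × L²/6 = 37410 mm².
Direct shear f_v = P/L_w = 611×10³/670 = 911.9 N/mm.
Moment M = P × e = 611×10³ × 60 = 36660000 N·mm; bending f_b = M/S = 980 N/mm.
f_max = √(f_v² + f_b²) = √(911.9² + 980²) = 1339 N/mm.
r_n/Ω = (1/2.0) × 0.6 × 550 × (0.707 × 12) = 1400 N/mm → adequate.

f_max ≈ 1340 N/mm; adequate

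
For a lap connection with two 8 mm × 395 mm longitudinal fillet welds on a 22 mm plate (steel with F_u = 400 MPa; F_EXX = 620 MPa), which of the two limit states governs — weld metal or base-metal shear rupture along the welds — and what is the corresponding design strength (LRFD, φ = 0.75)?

t_e = 0.707 × 8 = 5.656 mm; L = 790 mm.
Weld metal: φR_n = 0.75 × 0.6 × 620 × 5.656 × 790 × 10⁻³ = 1247 kN.
Base metal (shear rupture): φR_n = 0.75 × 0.6 × 400 × 22 × 790 × 10⁻³ = 3128 kN.
Governing: weld metal.

φR_n ≈ 1250 kN (weld metal governs)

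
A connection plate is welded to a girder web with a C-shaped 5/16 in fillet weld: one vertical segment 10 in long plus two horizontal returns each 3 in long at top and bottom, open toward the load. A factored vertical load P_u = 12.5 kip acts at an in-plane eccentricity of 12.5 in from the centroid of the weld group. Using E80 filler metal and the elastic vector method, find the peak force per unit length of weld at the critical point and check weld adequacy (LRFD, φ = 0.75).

E80XX → F_EXX = 80 ksi.
Total weld length L_w = 16 in. Treat welds as unit-width lines.
Centroid: x̄ = 2×3×1.5 / 16 = 0.5625 in from the vertical weld.
Polar moment about centroid: J = I_x + I_y = [10³/12 + 2×3×5²] + [10×0.5625² + 2(3³/12 + 3×0.9375²)] = 246.3 in³.
Direct shear f_v = P/L_w = 12.5 / 16 = 0.7812 kip/in (vertical).
Torsion M = P·e = 12.5 × 12.5 = 156.25 kip·in.
Critical point at (x, y) = (2.438, 5) from centroid. f_tx = M·y/J = 3.172 kip/in; f_ty = M·x/J = 1.547 kip/in.
Resultant f_max = √[f_tx² + (f_v + f_ty)²] = √[3.172² + (0.7812 + 1.547)²] = 3.935 kip/in.
Capacity per unit length: φr_n = 0.75 × 0.6 × 80 × (0.707 × 0.3125) = 7.954 kip/in.
3.935 ≤ 7.954 → adequate.

f_max ≈ 3.93 kip/in; adequate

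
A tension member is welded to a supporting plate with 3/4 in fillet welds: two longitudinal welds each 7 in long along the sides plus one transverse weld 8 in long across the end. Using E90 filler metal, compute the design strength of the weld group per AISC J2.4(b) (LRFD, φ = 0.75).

E90XX → F_EXX = 90 ksi.
t_e = 0.707 × 0.75 = 0.5302 in.
R_nwl = 0.6 × 90 × 0.5302 × 14 = 400.9 kip (longitudinal, 2 welds).
R_nwt = 0.6 × 90 × 0.5302 × 8 = 229.1 kip (transverse, base value).
(i) R_nwl + R_nwt = 629.9 kip; (ii) 0.85 R_nwl + 1.5 R_nwt = 684.3 kip.
R_n = max = 684.3 kip [governs: (ii)]; φR_n = 513.3 kip.

φR_n ≈ 513 kip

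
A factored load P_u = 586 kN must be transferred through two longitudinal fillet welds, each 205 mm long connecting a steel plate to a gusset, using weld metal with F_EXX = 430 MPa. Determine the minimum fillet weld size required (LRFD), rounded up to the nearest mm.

Total weld length L = 410 mm.
Required throat t_e = P_u / (φ × 0.6 F_EXX × L) = 586 / (0.75 × 0.6 × 430 × 410 × 10⁻³) = 7.386 mm.
Required leg w = t_e / 0.707 = 10.45 mm → use 11 mm.

w = 11 mm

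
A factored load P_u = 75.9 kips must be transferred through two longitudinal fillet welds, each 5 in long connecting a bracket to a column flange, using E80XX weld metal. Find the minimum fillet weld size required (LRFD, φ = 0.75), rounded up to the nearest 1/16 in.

w = 5/16 in

E80XX → F_EXX = 80 ksi.
Total weld length L = 10 in.
Required throat t_e = P_u / (φ × 0.6 F_EXX × L) = 75.9 / (0.75 × 0.6 × 80 × 10) = 0.2108 in.
Required leg w = t_e / 0.707 = 0.2982 in → use 5/16 in.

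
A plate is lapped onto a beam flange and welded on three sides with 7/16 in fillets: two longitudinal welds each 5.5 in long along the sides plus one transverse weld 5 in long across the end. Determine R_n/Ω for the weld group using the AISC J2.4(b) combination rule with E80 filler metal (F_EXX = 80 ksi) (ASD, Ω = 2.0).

t_e = 0.707 × 0.4375 = 0.3093 in.
R_nwl = 0.6 × 80 × 0.3093 × 11 = 163.3 kips (longitudinal, 2 welds).
R_nwt = 0.6 × 80 × 0.3093 × 5 = 74.23 kips (transverse, base value).
(i) R_nwl + R_nwt = 237.6 kips; (ii) 0.85 R_nwl + 1.5 R_nwt = 250.2 kips.
R_n = max = 250.2 kips [governs: (ii)]; R_n/Ω = 125.1 kips.

R_n/Ω ≈ 125 kips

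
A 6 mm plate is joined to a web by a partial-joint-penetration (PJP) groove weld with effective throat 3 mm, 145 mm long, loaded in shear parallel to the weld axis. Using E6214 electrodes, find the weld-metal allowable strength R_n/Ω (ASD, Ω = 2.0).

R_n/Ω ≈ 80.9 kN

E62XX → F_EXX = 620 MPa.
Effective throat (given) t_e = 3 mm.
A_we = 3 × 145 = 435 mm².
F_nw = 0.6 F_EXX = 372 MPa.
R_n/Ω = (372 × 435) / 2.0 × 10⁻³ = 80.91 kN.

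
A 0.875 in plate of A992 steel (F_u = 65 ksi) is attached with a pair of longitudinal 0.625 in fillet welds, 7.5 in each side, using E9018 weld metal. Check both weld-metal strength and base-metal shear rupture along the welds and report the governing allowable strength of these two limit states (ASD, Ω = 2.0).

E90XX → F_EXX = 90 ksi.
t_e = 0.707 × 0.625 = 0.4419 in; L = 15 in.
Weld metal: R_n/Ω = (1/2.0) × 0.6 × 90 × 0.4419 × 15 = 179 kip.
Base metal (shear rupture): R_n/Ω = (1/2.0) × 0.6 × 65 × 0.875 × 15 = 255.9 kip.
Governing: weld metal.

R_n/Ω ≈ 179 kip (weld metal governs)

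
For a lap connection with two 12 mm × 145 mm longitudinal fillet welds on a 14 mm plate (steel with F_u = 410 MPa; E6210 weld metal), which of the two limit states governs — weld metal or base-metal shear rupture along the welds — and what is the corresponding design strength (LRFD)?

E62XX → F_EXX = 620 MPa.
t_e = 0.707 × 12 = 8.484 mm; L = 290 mm.
Weld metal: φR_n = 0.75 × 0.6 × 620 × 8.484 × 290 × 10⁻³ = 686.4 kN.
Base metal (shear rupture): φR_n = 0.75 × 0.6 × 410 × 14 × 290 × 10⁻³ = 749.1 kN.
Governing: weld metal.

φR_n ≈ 686 kN (weld metal governs)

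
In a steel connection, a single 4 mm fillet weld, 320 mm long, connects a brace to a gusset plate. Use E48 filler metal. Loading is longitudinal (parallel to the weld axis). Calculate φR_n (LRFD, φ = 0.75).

E48XX → F_EXX = 480 MPa.
Effective throat t_e = 0.707 × 4 = 2.828 mm.
Total length L = 320 mm; A_we = 2.828 × 320 = 905 mm².
F_nw = 0.6 F_EXX = 0.6 × 480 = 288 MPa.
φR_n = 0.75 × 288 × 905 × 10⁻³ = 195.5 kN.

φR_n ≈ 195 kN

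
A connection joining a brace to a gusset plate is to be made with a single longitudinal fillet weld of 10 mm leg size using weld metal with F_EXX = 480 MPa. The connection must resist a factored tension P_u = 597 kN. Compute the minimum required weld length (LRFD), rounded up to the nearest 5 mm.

Throat t_e = 0.707 × 10 = 7.07 mm.
φr_n = 0.75 × 0.6 × 480 × 7.07 × 10⁻³ = 1.527 kN/mm.
L_req = P_u / φr_n = 597 / 1.527 = 390.9 mm total.
Round up → use L = 395 mm.

L = 395 mm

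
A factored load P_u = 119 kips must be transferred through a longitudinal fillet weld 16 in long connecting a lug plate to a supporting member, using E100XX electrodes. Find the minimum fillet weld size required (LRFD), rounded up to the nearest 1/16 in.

E100XX → F_EXX = 100 ksi.
Total weld length L = 16 in.
Required throat t_e = P_u / (φ × 0.6 F_EXX × L) = 119 / (0.75 × 0.6 × 100 × 16) = 0.1653 in.
Required leg w = t_e / 0.707 = 0.2338 in → use 1/4 in.

w = 1/4 in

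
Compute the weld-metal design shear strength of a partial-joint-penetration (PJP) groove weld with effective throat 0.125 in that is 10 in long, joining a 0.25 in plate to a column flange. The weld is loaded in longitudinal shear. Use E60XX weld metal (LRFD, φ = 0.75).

φR_n ≈ 33.8 kip

E60XX → F_EXX = 60 ksi.
Effective throat (given) t_e = 0.125 in.
A_we = 0.125 × 10 = 1.25 in².
F_nw = 0.6 F_EXX = 36 ksi.
φR_n = 0.75 × 36 × 1.25 = 33.75 kip.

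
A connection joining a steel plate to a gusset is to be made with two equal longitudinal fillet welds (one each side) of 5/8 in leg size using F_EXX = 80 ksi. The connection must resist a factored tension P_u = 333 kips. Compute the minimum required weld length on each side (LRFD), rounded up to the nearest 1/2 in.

Throat t_e = 0.707 × 0.625 = 0.4419 in.
φr_n = 0.75 × 0.6 × 80 × 0.4419 = 15.91 kips/in.
L_req = P_u / φr_n = 333 / 15.91 = 20.93 in total.
Per side: 20.93 / 2 = 10.47 in.
Round up → use L = 10.5 in on each side.

L = 10.5 in on each side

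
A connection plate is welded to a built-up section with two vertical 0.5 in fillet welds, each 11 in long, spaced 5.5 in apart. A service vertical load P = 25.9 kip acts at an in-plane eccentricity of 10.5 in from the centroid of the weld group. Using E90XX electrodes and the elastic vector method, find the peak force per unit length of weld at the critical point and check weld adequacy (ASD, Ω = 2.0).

f_max ≈ 4.95 kip/in; adequate

E90XX → F_EXX = 90 ksi.
Total weld length L_w = 22 in. Treat welds as unit-width lines.
Polar moment about centroid: J = 2[d³/12 + d(b/2)²] = 2[11³/12 + 11×2.75²] = 388.2 in³.
Direct shear f_v = P/L_w = 25.9 / 22 = 1.177 kip/in (vertical).
Torsion M = P·e = 25.9 × 10.5 = 271.95 kip·in.
Critical point at (x, y) = (2.75, 5.5) from centroid. f_tx = M·y/J = 3.853 kip/in; f_ty = M·x/J = 1.926 kip/in.
Resultant f_max = √[f_tx² + (f_v + f_ty)²] = √[3.853² + (1.177 + 1.926)²] = 4.948 kip/in.
Capacity per unit length: r_n/Ω = (1/2.0) × 0.6 × 90 × (0.707 × 0.5) = 9.544 kip/in.
4.948 ≤ 9.544 → adequate.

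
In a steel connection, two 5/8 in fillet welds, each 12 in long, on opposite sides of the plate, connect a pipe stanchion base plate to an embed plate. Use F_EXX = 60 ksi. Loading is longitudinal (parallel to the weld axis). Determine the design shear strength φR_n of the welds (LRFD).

Effective throat t_e = 0.707 × 0.625 = 0.4419 in.
Total length L = 24 in; A_we = 0.4419 × 24 = 10.6 in².
F_nw = 0.6 F_EXX = 0.6 × 60 = 36 ksi.
φR_n = 0.75 × 36 × 10.6 = 286.3 kips.

φR_n ≈ 286 kips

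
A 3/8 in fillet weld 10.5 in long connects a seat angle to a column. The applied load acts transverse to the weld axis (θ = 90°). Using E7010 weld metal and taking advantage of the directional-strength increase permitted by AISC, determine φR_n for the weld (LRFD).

φR_n ≈ 132 kip

E70XX → F_EXX = 70 ksi.
t_e = 0.707 × 0.375 = 0.2651 in; A_we = 0.2651 × 10.5 = 2.784 in².
Directional factor: 1.0 + 0.5 sin^1.5(90°) = 1.5.
F_nw = 0.6 × 70 × 1.5 = 63 ksi.
φR_n = 0.75 × 63 × 2.784 = 131.5 kip.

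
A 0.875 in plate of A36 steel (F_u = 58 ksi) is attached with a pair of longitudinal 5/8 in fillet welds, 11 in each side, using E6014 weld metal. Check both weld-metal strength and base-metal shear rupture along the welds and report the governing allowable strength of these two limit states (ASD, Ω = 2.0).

E60XX → F_EXX = 60 ksi.
t_e = 0.707 × 0.625 = 0.4419 in; L = 22 in.
Weld metal: R_n/Ω = (1/2.0) × 0.6 × 60 × 0.4419 × 22 = 175 kip.
Base metal (shear rupture): R_n/Ω = (1/2.0) × 0.6 × 58 × 0.875 × 22 = 334.9 kip.
Governing: weld metal.

R_n/Ω ≈ 175 kip (weld metal governs)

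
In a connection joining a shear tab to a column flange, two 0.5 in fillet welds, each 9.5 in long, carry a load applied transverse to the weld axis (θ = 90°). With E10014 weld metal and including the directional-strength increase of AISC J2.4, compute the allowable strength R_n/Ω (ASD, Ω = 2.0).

E100XX → F_EXX = 100 ksi.
t_e = 0.707 × 0.5 = 0.3535 in; A_we = 0.3535 × 19 = 6.716 in².
Directional factor: 1.0 + 0.5 sin^1.5(90°) = 1.5.
F_nw = 0.6 × 100 × 1.5 = 90 ksi.
R_n/Ω = (90 × 6.716) / 2.0 = 302.2 kip.

R_n/Ω ≈ 302 kip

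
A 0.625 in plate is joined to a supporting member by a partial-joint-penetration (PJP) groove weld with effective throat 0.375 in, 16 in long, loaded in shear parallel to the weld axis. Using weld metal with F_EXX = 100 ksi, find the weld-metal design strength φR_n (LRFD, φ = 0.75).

φR_n ≈ 270 kip

Effective throat (given) t_e = 0.375 in.
A_we = 0.375 × 16 = 6 in².
F_nw = 0.6 F_EXX = 60 ksi.
φR_n = 0.75 × 60 × 6 = 270 kip.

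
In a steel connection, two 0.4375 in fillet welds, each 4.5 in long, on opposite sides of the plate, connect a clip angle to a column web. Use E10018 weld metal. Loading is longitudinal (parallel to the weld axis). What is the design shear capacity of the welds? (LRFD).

φR_n ≈ 125 kips

E100XX → F_EXX = 100 ksi.
Effective throat t_e = 0.707 × 0.4375 = 0.3093 in.
Total length L = 9 in; A_we = 0.3093 × 9 = 2.784 in².
F_nw = 0.6 F_EXX = 0.6 × 100 = 60 ksi.
φR_n = 0.75 × 60 × 2.784 = 125.3 kips.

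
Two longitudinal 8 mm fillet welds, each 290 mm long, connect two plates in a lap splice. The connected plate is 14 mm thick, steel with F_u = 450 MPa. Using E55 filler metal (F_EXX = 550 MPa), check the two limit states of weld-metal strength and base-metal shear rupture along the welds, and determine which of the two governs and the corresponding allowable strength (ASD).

R_n/Ω ≈ 541 kN (weld metal governs)

t_e = 0.707 × 8 = 5.656 mm; L = 580 mm.
Weld metal: R_n/Ω = (1/2.0) × 0.6 × 550 × 5.656 × 580 × 10⁻³ = 541.3 kN.
Base metal (shear rupture): R_n/Ω = (1/2.0) × 0.6 × 450 × 14 × 580 × 10⁻³ = 1096 kN.
Governing: weld metal.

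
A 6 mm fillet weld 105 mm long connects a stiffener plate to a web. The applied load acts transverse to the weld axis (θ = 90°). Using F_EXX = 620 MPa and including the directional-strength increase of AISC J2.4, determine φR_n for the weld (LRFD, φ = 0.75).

t_e = 0.707 × 6 = 4.242 mm; A_we = 4.242 × 105 = 445.4 mm².
Directional factor: 1.0 + 0.5 sin^1.5(90°) = 1.5.
F_nw = 0.6 × 620 × 1.5 = 558 MPa.
φR_n = 0.75 × 558 × 445.4 × 10⁻³ = 186.4 kN.

φR_n ≈ 186 kN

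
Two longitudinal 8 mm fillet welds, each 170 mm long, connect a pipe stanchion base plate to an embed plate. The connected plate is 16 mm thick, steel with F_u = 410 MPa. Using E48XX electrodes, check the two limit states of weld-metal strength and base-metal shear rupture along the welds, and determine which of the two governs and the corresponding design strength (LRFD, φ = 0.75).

E48XX → F_EXX = 480 MPa.
t_e = 0.707 × 8 = 5.656 mm; L = 340 mm.
Weld metal: φR_n = 0.75 × 0.6 × 480 × 5.656 × 340 × 10⁻³ = 415.4 kN.
Base metal (shear rupture): φR_n = 0.75 × 0.6 × 410 × 16 × 340 × 10⁻³ = 1004 kN.
Governing: weld metal.

φR_n ≈ 415 kN (weld metal governs)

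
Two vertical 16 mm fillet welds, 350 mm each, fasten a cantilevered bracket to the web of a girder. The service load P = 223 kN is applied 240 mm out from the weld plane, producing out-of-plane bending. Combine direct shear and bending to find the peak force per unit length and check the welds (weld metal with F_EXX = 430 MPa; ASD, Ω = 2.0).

f_max ≈ 1350 N/mm; adequate

L_w = 2 × 350 = 700 mm; section modulus (unit throat) S = 2 × L²/6 = 40830 mm².
Direct shear f_v = P/L_w = 223×10³/700 = 318.6 N/mm.
Moment M = P × e = 223×10³ × 240 = 53520000 N·mm; bending f_b = M/S = 1311 N/mm.
f_max = √(f_v² + f_b²) = √(318.6² + 1311²) = 1349 N/mm.
r_n/Ω = (1/2.0) × 0.6 × 430 × (0.707 × 16) = 1459 N/mm → adequate.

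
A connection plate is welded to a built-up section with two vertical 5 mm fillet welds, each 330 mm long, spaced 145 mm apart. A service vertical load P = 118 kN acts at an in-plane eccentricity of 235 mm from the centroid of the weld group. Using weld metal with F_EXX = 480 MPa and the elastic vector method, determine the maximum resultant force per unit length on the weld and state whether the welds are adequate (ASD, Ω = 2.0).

f_max ≈ 622 N/mm; NOT adequate

Total weld length L_w = 660 mm. Treat welds as unit-width lines.
Polar moment about centroid: J = 2[d³/12 + d(b/2)²] = 2[330³/12 + 330×72.5²] = 9459000 mm³.
Direct shear f_v = P/L_w = 118×10³ / 660 = 178.8 N/mm (vertical).
Torsion M = P·e = 118×10³ × 235 = 27730000 N·mm.
Critical point at (x, y) = (72.5, 165) from centroid. f_tx = M·y/J = 483.7 N/mm; f_ty = M·x/J = 212.5 N/mm.
Resultant f_max = √[f_tx² + (f_v + f_ty)²] = √[483.7² + (178.8 + 212.5)²] = 622.2 N/mm.
Capacity per unit length: r_n/Ω = (1/2.0) × 0.6 × 480 × (0.707 × 5) = 509 N/mm.
622.2 > 509 → NOT adequate.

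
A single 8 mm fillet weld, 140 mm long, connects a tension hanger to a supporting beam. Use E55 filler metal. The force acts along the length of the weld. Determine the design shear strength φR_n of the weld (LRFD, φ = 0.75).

E55XX → F_EXX = 550 MPa.
Effective throat t_e = 0.707 × 8 = 5.656 mm.
Total length L = 140 mm; A_we = 5.656 × 140 = 791.8 mm².
F_nw = 0.6 F_EXX = 0.6 × 550 = 330 MPa.
φR_n = 0.75 × 330 × 791.8 × 10⁻³ = 196 kN.

φR_n ≈ 196 kN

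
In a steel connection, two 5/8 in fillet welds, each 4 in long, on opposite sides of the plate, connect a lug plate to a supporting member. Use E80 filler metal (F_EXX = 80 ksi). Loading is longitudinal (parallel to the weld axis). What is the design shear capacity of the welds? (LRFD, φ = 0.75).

Effective throat t_e = 0.707 × 0.625 = 0.4419 in.
Total length L = 8 in; A_we = 0.4419 × 8 = 3.535 in².
F_nw = 0.6 F_EXX = 0.6 × 80 = 48 ksi.
φR_n = 0.75 × 48 × 3.535 = 127.3 kips.

φR_n ≈ 127 kips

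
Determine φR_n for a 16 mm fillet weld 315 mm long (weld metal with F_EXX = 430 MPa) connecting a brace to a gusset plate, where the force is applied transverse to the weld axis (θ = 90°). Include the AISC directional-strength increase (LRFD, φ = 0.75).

t_e = 0.707 × 16 = 11.31 mm; A_we = 11.31 × 315 = 3563 mm².
Directional factor: 1.0 + 0.5 sin^1.5(90°) = 1.5.
F_nw = 0.6 × 430 × 1.5 = 387 MPa.
φR_n = 0.75 × 387 × 3563 × 10⁻³ = 1034 kN.

φR_n ≈ 1030 kN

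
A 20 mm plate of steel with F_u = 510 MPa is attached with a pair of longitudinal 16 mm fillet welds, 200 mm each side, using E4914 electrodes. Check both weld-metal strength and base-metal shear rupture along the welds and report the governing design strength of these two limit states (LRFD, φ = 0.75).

φR_n ≈ 998 kN (weld metal governs)

E49XX → F_EXX = 490 MPa.
t_e = 0.707 × 16 = 11.31 mm; L = 400 mm.
Weld metal: φR_n = 0.75 × 0.6 × 490 × 11.31 × 400 × 10⁻³ = 997.7 kN.
Base metal (shear rupture): φR_n = 0.75 × 0.6 × 510 × 20 × 400 × 10⁻³ = 1836 kN.
Governing: weld metal.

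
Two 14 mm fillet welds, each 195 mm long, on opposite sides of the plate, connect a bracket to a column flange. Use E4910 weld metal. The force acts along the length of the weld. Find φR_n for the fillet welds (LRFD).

φR_n ≈ 851 kN

E49XX → F_EXX = 490 MPa.
Effective throat t_e = 0.707 × 14 = 9.898 mm.
Total length L = 390 mm; A_we = 9.898 × 390 = 3860 mm².
F_nw = 0.6 F_EXX = 0.6 × 490 = 294 MPa.
φR_n = 0.75 × 294 × 3860 × 10⁻³ = 851.2 kN.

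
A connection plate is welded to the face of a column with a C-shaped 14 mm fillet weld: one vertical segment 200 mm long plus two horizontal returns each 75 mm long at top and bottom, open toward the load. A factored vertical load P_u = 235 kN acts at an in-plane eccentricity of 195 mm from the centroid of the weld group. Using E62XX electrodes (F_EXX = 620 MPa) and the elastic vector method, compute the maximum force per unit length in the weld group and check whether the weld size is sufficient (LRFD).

f_max ≈ 2660 N/mm; adequate

Total weld length L_w = 350 mm. Treat welds as unit-width lines.
Centroid: x̄ = 2×75×37.5 / 350 = 16.07 mm from the vertical weld.
Polar moment about centroid: J = I_x + I_y = [200³/12 + 2×75×100²] + [200×16.07² + 2(75³/12 + 75×21.43²)] = 2358000 mm³.
Direct shear f_v = P/L_w = 235×10³ / 350 = 671.4 N/mm (vertical).
Torsion M = P·e = 235×10³ × 195 = 45825000 N·mm.
Critical point at (x, y) = (58.93, 100) from centroid. f_tx = M·y/J = 1944 N/mm; f_ty = M·x/J = 1145 N/mm.
Resultant f_max = √[f_tx² + (f_v + f_ty)²] = √[1944² + (671.4 + 1145)²] = 2661 N/mm.
Capacity per unit length: φr_n = 0.75 × 0.6 × 620 × (0.707 × 14) = 2762 N/mm.
2661 ≤ 2762 → adequate.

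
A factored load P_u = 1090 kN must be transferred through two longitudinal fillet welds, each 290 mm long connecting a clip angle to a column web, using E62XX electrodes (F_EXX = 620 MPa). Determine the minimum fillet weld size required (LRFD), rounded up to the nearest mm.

w = 10 mm

Total weld length L = 580 mm.
Required throat t_e = P_u / (φ × 0.6 F_EXX × L) = 1090 / (0.75 × 0.6 × 620 × 580 × 10⁻³) = 6.736 mm.
Required leg w = t_e / 0.707 = 9.527 mm → use 10 mm.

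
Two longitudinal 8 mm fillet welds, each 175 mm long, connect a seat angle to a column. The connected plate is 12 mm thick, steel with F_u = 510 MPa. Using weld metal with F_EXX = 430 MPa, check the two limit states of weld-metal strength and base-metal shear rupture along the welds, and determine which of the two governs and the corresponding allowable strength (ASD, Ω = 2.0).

t_e = 0.707 × 8 = 5.656 mm; L = 350 mm.
Weld metal: R_n/Ω = (1/2.0) × 0.6 × 430 × 5.656 × 350 × 10⁻³ = 255.4 kN.
Base metal (shear rupture): R_n/Ω = (1/2.0) × 0.6 × 510 × 12 × 350 × 10⁻³ = 642.6 kN.
Governing: weld metal.

R_n/Ω ≈ 255 kN (weld metal governs)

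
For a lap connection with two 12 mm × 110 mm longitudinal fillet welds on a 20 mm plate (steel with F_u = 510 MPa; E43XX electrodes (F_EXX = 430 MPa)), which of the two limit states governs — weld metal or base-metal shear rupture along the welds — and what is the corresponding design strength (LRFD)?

φR_n ≈ 361 kN (weld metal governs)

t_e = 0.707 × 12 = 8.484 mm; L = 220 mm.
Weld metal: φR_n = 0.75 × 0.6 × 430 × 8.484 × 220 × 10⁻³ = 361.2 kN.
Base metal (shear rupture): φR_n = 0.75 × 0.6 × 510 × 20 × 220 × 10⁻³ = 1010 kN.
Governing: weld metal.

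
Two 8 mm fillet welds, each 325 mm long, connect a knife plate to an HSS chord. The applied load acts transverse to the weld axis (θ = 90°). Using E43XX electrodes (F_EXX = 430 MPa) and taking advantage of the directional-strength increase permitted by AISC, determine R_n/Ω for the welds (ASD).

t_e = 0.707 × 8 = 5.656 mm; A_we = 5.656 × 650 = 3676 mm².
Directional factor: 1.0 + 0.5 sin^1.5(90°) = 1.5.
F_nw = 0.6 × 430 × 1.5 = 387 MPa.
R_n/Ω = (387 × 3676) / 2.0 × 10⁻³ = 711.4 kN.

R_n/Ω ≈ 711 kN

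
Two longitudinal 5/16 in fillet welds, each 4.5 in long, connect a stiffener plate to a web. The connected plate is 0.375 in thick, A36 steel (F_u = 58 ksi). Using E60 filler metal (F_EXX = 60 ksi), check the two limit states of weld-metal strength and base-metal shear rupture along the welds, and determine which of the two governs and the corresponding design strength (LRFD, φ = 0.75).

t_e = 0.707 × 0.3125 = 0.2209 in; L = 9 in.
Weld metal: φR_n = 0.75 × 0.6 × 60 × 0.2209 × 9 = 53.69 kip.
Base metal (shear rupture): φR_n = 0.75 × 0.6 × 58 × 0.375 × 9 = 88.09 kip.
Governing: weld metal.

φR_n ≈ 53.7 kip (weld metal governs)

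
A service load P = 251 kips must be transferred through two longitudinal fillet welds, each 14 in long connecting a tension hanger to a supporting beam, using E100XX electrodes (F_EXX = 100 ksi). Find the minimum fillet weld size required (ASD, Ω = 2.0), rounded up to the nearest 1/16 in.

Total weld length L = 28 in.
Required throat t_e = P × Ω / (0.6 F_EXX × L) = 251 × 2.0 / (0.6 × 100 × 28) = 0.2988 in.
Required leg w = t_e / 0.707 = 0.4226 in → use 7/16 in.

w = 7/16 in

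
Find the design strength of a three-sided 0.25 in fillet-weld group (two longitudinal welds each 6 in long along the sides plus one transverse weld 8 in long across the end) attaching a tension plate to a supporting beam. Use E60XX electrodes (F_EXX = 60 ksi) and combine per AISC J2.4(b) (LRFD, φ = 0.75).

t_e = 0.707 × 0.25 = 0.1767 in.
R_nwl = 0.6 × 60 × 0.1767 × 12 = 76.36 kips (longitudinal, 2 welds).
R_nwt = 0.6 × 60 × 0.1767 × 8 = 50.9 kips (transverse, base value).
(i) R_nwl + R_nwt = 127.3 kips; (ii) 0.85 R_nwl + 1.5 R_nwt = 141.3 kips.
R_n = max = 141.3 kips [governs: (ii)]; φR_n = 105.9 kips.

φR_n ≈ 106 kips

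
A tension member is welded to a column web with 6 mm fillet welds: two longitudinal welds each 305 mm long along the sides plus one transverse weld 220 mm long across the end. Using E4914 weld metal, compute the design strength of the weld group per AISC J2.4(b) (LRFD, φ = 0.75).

E49XX → F_EXX = 490 MPa.
t_e = 0.707 × 6 = 4.242 mm.
R_nwl = 0.6 × 490 × 4.242 × 610 × 10⁻³ = 760.8 kN (longitudinal, 2 welds).
R_nwt = 0.6 × 490 × 4.242 × 220 × 10⁻³ = 274.4 kN (transverse, base value).
(i) R_nwl + R_nwt = 1035 kN; (ii) 0.85 R_nwl + 1.5 R_nwt = 1058 kN.
R_n = max = 1058 kN [governs: (ii)]; φR_n = 793.7 kN.

φR_n ≈ 794 kN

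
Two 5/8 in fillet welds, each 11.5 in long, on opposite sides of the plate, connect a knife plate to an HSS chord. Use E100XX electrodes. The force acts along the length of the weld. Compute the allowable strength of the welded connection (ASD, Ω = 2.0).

R_n/Ω ≈ 305 kips

E100XX → F_EXX = 100 ksi.
Effective throat t_e = 0.707 × 0.625 = 0.4419 in.
Total length L = 23 in; A_we = 0.4419 × 23 = 10.16 in².
F_nw = 0.6 F_EXX = 0.6 × 100 = 60 ksi.
R_n = 60 × 10.16 = 609.8 kips; R_n/Ω = 609.8/2.0 = 304.9 kips.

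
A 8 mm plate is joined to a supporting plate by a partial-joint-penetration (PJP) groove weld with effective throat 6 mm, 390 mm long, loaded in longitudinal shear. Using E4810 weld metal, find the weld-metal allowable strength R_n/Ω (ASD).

E48XX → F_EXX = 480 MPa.
Effective throat (given) t_e = 6 mm.
A_we = 6 × 390 = 2340 mm².
F_nw = 0.6 F_EXX = 288 MPa.
R_n/Ω = (288 × 2340) / 2.0 × 10⁻³ = 337 kN.

R_n/Ω ≈ 337 kN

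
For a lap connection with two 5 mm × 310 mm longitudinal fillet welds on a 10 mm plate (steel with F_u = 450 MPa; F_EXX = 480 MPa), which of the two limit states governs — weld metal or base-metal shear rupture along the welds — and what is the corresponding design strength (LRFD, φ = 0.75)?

t_e = 0.707 × 5 = 3.535 mm; L = 620 mm.
Weld metal: φR_n = 0.75 × 0.6 × 480 × 3.535 × 620 × 10⁻³ = 473.4 kN.
Base metal (shear rupture): φR_n = 0.75 × 0.6 × 450 × 10 × 620 × 10⁻³ = 1256 kN.
Governing: weld metal.

φR_n ≈ 473 kN (weld metal governs)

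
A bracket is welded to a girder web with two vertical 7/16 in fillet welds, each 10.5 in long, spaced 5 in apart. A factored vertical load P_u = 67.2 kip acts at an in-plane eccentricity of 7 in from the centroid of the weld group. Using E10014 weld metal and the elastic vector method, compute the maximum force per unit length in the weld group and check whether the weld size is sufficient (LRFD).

f_max ≈ 10.2 kip/in; adequate

E100XX → F_EXX = 100 ksi.
Total weld length L_w = 21 in. Treat welds as unit-width lines.
Polar moment about centroid: J = 2[d³/12 + d(b/2)²] = 2[10.5³/12 + 10.5×2.5²] = 324.2 in³.
Direct shear f_v = P/L_w = 67.2 / 21 = 3.2 kip/in (vertical).
Torsion M = P·e = 67.2 × 7 = 470.4 kip·in.
Critical point at (x, y) = (2.5, 5.25) from centroid. f_tx = M·y/J = 7.618 kip/in; f_ty = M·x/J = 3.628 kip/in.
Resultant f_max = √[f_tx² + (f_v + f_ty)²] = √[7.618² + (3.2 + 3.628)²] = 10.23 kip/in.
Capacity per unit length: φr_n = 0.75 × 0.6 × 100 × (0.707 × 0.4375) = 13.92 kip/in.
10.23 ≤ 13.92 → adequate.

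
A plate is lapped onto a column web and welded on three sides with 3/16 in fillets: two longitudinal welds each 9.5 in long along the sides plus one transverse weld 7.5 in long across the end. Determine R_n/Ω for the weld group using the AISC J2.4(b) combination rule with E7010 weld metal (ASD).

E70XX → F_EXX = 70 ksi.
t_e = 0.707 × 0.1875 = 0.1326 in.
R_nwl = 0.6 × 70 × 0.1326 × 19 = 105.8 kip (longitudinal, 2 welds).
R_nwt = 0.6 × 70 × 0.1326 × 7.5 = 41.76 kip (transverse, base value).
(i) R_nwl + R_nwt = 147.5 kip; (ii) 0.85 R_nwl + 1.5 R_nwt = 152.6 kip.
R_n = max = 152.6 kip [governs: (ii)]; R_n/Ω = 76.28 kip.

R_n/Ω ≈ 76.3 kip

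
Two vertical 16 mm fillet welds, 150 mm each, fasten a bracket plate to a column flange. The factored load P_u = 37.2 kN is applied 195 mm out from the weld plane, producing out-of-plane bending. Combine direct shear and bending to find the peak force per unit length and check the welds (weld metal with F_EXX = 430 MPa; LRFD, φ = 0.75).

L_w = 2 × 150 = 300 mm; section modulus (unit throat) S = 2 × L²/6 = 7500 mm².
Direct shear f_v = P/L_w = 37.2×10³/300 = 124 N/mm.
Moment M = P × e = 37.2×10³ × 195 = 7254000 N·mm; bending f_b = M/S = 967.2 N/mm.
f_max = √(f_v² + f_b²) = √(124² + 967.2²) = 975.1 N/mm.
φr_n = 0.75 × 0.6 × 430 × (0.707 × 16) = 2189 N/mm → adequate.

f_max ≈ 975 N/mm; adequate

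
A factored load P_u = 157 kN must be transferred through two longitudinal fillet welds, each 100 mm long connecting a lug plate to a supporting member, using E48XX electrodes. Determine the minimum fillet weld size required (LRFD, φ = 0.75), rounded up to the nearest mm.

E48XX → F_EXX = 480 MPa.
Total weld length L = 200 mm.
Required throat t_e = P_u / (φ × 0.6 F_EXX × L) = 157 / (0.75 × 0.6 × 480 × 200 × 10⁻³) = 3.634 mm.
Required leg w = t_e / 0.707 = 5.14 mm → use 6 mm.

w = 6 mm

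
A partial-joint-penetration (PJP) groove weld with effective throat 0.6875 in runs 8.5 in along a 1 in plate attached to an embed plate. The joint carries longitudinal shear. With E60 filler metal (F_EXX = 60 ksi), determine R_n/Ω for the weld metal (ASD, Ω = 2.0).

Effective throat (given) t_e = 0.6875 in.
A_we = 0.6875 × 8.5 = 5.844 in².
F_nw = 0.6 F_EXX = 36 ksi.
R_n/Ω = (36 × 5.844) / 2.0 = 105.2 kips.

R_n/Ω ≈ 105 kips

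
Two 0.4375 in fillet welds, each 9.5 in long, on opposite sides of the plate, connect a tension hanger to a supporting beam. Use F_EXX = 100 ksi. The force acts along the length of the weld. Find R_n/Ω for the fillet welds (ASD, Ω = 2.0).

Effective throat t_e = 0.707 × 0.4375 = 0.3093 in.
Total length L = 19 in; A_we = 0.3093 × 19 = 5.877 in².
F_nw = 0.6 F_EXX = 0.6 × 100 = 60 ksi.
R_n = 60 × 5.877 = 352.6 kip; R_n/Ω = 352.6/2.0 = 176.3 kip.

R_n/Ω ≈ 176 kip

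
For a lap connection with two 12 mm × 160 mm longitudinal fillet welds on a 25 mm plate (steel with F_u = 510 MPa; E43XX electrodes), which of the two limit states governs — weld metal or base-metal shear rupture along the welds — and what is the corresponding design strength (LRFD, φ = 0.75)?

E43XX → F_EXX = 430 MPa.
t_e = 0.707 × 12 = 8.484 mm; L = 320 mm.
Weld metal: φR_n = 0.75 × 0.6 × 430 × 8.484 × 320 × 10⁻³ = 525.3 kN.
Base metal (shear rupture): φR_n = 0.75 × 0.6 × 510 × 25 × 320 × 10⁻³ = 1836 kN.
Governing: weld metal.

φR_n ≈ 525 kN (weld metal governs)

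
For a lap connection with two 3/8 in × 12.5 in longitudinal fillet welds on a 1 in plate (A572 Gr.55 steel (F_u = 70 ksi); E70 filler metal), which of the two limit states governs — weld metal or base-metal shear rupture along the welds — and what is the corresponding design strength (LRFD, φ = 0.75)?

E70XX → F_EXX = 70 ksi.
t_e = 0.707 × 0.375 = 0.2651 in; L = 25 in.
Weld metal: φR_n = 0.75 × 0.6 × 70 × 0.2651 × 25 = 208.8 kips.
Base metal (shear rupture): φR_n = 0.75 × 0.6 × 70 × 1 × 25 = 787.5 kips.
Governing: weld metal.

φR_n ≈ 209 kips (weld metal governs)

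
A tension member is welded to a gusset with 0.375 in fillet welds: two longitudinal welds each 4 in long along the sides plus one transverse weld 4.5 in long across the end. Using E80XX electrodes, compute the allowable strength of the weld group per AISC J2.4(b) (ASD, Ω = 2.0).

E80XX → F_EXX = 80 ksi.
t_e = 0.707 × 0.375 = 0.2651 in.
R_nwl = 0.6 × 80 × 0.2651 × 8 = 101.8 kips (longitudinal, 2 welds).
R_nwt = 0.6 × 80 × 0.2651 × 4.5 = 57.27 kips (transverse, base value).
(i) R_nwl + R_nwt = 159.1 kips; (ii) 0.85 R_nwl + 1.5 R_nwt = 172.4 kips.
R_n = max = 172.4 kips [governs: (ii)]; R_n/Ω = 86.22 kips.

R_n/Ω ≈ 86.2 kips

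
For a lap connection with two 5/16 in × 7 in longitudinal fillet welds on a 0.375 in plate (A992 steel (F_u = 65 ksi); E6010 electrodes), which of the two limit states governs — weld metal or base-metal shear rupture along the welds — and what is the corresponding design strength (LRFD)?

E60XX → F_EXX = 60 ksi.
t_e = 0.707 × 0.3125 = 0.2209 in; L = 14 in.
Weld metal: φR_n = 0.75 × 0.6 × 60 × 0.2209 × 14 = 83.51 kips.
Base metal (shear rupture): φR_n = 0.75 × 0.6 × 65 × 0.375 × 14 = 153.6 kips.
Governing: weld metal.

φR_n ≈ 83.5 kips (weld metal governs)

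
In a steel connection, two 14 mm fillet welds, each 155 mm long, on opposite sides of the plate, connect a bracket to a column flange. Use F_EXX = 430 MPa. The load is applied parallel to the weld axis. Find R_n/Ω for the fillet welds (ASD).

Effective throat t_e = 0.707 × 14 = 9.898 mm.
Total length L = 310 mm; A_we = 9.898 × 310 = 3068 mm².
F_nw = 0.6 F_EXX = 0.6 × 430 = 258 MPa.
R_n = 258 × 3068 × 10⁻³ = 791.6 kN; R_n/Ω = 791.6/2.0 = 395.8 kN.

R_n/Ω ≈ 396 kN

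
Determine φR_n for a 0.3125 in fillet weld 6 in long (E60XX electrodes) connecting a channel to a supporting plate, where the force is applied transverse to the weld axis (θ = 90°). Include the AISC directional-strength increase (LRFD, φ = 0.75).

φR_n ≈ 53.7 kip

E60XX → F_EXX = 60 ksi.
t_e = 0.707 × 0.3125 = 0.2209 in; A_we = 0.2209 × 6 = 1.326 in².
Directional factor: 1.0 + 0.5 sin^1.5(90°) = 1.5.
F_nw = 0.6 × 60 × 1.5 = 54 ksi.
φR_n = 0.75 × 54 × 1.326 = 53.69 kip.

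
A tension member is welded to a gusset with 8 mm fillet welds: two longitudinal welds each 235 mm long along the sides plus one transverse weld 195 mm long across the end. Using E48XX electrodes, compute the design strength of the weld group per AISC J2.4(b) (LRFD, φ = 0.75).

φR_n ≈ 845 kN

E48XX → F_EXX = 480 MPa.
t_e = 0.707 × 8 = 5.656 mm.
R_nwl = 0.6 × 480 × 5.656 × 470 × 10⁻³ = 765.6 kN (longitudinal, 2 welds).
R_nwt = 0.6 × 480 × 5.656 × 195 × 10⁻³ = 317.6 kN (transverse, base value).
(i) R_nwl + R_nwt = 1083 kN; (ii) 0.85 R_nwl + 1.5 R_nwt = 1127 kN.
R_n = max = 1127 kN [governs: (ii)]; φR_n = 845.4 kN.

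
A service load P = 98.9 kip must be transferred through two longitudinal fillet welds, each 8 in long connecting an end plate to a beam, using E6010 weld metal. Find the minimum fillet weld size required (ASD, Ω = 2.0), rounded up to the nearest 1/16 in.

w = 1/2 in

E60XX → F_EXX = 60 ksi.
Total weld length L = 16 in.
Required throat t_e = P × Ω / (0.6 F_EXX × L) = 98.9 × 2.0 / (0.6 × 60 × 16) = 0.3434 in.
Required leg w = t_e / 0.707 = 0.4857 in → use 1/2 in.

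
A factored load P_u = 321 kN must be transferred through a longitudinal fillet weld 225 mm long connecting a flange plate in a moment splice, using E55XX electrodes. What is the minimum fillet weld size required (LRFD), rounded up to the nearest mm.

E55XX → F_EXX = 550 MPa.
Total weld length L = 225 mm.
Required throat t_e = P_u / (φ × 0.6 F_EXX × L) = 321 / (0.75 × 0.6 × 550 × 225 × 10⁻³) = 5.764 mm.
Required leg w = t_e / 0.707 = 8.153 mm → use 9 mm.

w = 9 mm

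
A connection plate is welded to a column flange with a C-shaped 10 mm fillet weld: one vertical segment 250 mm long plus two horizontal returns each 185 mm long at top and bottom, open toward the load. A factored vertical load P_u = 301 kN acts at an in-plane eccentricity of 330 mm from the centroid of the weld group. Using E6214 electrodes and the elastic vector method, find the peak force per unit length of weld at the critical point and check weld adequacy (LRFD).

f_max ≈ 2280 N/mm; NOT adequate

E62XX → F_EXX = 620 MPa.
Total weld length L_w = 620 mm. Treat welds as unit-width lines.
Centroid: x̄ = 2×185×92.5 / 620 = 55.2 mm from the vertical weld.
Polar moment about centroid: J = I_x + I_y = [250³/12 + 2×185×125²] + [250×55.2² + 2(185³/12 + 185×37.3²)] = 9415000 mm³.
Direct shear f_v = P/L_w = 301×10³ / 620 = 485.5 N/mm (vertical).
Torsion M = P·e = 301×10³ × 330 = 99330000 N·mm.
Critical point at (x, y) = (129.8, 125) from centroid. f_tx = M·y/J = 1319 N/mm; f_ty = M·x/J = 1369 N/mm.
Resultant f_max = √[f_tx² + (f_v + f_ty)²] = √[1319² + (485.5 + 1369)²] = 2276 N/mm.
Capacity per unit length: φr_n = 0.75 × 0.6 × 620 × (0.707 × 10) = 1973 N/mm.
2276 > 1973 → NOT adequate.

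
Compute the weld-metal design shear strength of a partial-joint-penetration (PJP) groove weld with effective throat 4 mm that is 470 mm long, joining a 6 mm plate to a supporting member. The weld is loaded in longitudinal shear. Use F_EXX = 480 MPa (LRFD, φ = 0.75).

Effective throat (given) t_e = 4 mm.
A_we = 4 × 470 = 1880 mm².
F_nw = 0.6 F_EXX = 288 MPa.
φR_n = 0.75 × 288 × 1880 × 10⁻³ = 406.1 kN.

φR_n ≈ 406 kN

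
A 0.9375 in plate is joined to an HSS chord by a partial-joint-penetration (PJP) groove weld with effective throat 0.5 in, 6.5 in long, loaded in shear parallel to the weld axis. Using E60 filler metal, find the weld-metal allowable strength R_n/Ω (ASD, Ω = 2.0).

E60XX → F_EXX = 60 ksi.
Effective throat (given) t_e = 0.5 in.
A_we = 0.5 × 6.5 = 3.25 in².
F_nw = 0.6 F_EXX = 36 ksi.
R_n/Ω = (36 × 3.25) / 2.0 = 58.5 kip.

R_n/Ω ≈ 58.5 kip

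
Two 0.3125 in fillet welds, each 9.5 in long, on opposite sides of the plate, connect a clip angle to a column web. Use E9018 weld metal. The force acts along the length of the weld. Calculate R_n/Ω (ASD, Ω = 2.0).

R_n/Ω ≈ 113 kips

E90XX → F_EXX = 90 ksi.
Effective throat t_e = 0.707 × 0.3125 = 0.2209 in.
Total length L = 19 in; A_we = 0.2209 × 19 = 4.198 in².
F_nw = 0.6 F_EXX = 0.6 × 90 = 54 ksi.
R_n = 54 × 4.198 = 226.7 kips; R_n/Ω = 226.7/2.0 = 113.3 kips.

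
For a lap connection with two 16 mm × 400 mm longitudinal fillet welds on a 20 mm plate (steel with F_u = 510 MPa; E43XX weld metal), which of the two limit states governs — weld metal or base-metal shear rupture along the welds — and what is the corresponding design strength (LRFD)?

φR_n ≈ 1750 kN (weld metal governs)

E43XX → F_EXX = 430 MPa.
t_e = 0.707 × 16 = 11.31 mm; L = 800 mm.
Weld metal: φR_n = 0.75 × 0.6 × 430 × 11.31 × 800 × 10⁻³ = 1751 kN.
Base metal (shear rupture): φR_n = 0.75 × 0.6 × 510 × 20 × 800 × 10⁻³ = 3672 kN.
Governing: weld metal.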